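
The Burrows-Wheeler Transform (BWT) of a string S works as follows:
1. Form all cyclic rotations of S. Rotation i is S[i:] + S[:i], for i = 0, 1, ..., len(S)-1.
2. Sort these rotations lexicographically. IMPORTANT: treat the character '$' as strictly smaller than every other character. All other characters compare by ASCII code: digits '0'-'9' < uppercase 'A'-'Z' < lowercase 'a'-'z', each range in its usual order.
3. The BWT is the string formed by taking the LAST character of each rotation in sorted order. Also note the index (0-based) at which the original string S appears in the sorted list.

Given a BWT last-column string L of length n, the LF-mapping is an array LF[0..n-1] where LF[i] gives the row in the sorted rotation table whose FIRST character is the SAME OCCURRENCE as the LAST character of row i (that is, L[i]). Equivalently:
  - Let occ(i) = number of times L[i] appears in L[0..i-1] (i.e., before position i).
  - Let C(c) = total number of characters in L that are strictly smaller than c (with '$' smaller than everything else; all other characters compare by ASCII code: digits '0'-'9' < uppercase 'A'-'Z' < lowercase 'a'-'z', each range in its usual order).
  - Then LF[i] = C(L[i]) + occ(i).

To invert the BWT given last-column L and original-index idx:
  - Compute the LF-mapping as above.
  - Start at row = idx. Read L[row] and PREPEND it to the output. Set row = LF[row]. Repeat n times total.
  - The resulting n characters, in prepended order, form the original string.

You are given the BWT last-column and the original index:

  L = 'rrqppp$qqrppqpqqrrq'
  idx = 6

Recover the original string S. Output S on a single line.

LF mapping: 14 15 7 1 2 3 0 8 9 16 4 5 10 6 11 12 17 18 13
Walk LF starting at row 6, prepending L[row]:
  step 1: row=6, L[6]='$', prepend. Next row=LF[6]=0
  step 2: row=0, L[0]='r', prepend. Next row=LF[0]=14
  step 3: row=14, L[14]='q', prepend. Next row=LF[14]=11
  step 4: row=11, L[11]='p', prepend. Next row=LF[11]=5
  step 5: row=5, L[5]='p', prepend. Next row=LF[5]=3
  step 6: row=3, L[3]='p', prepend. Next row=LF[3]=1
  step 7: row=1, L[1]='r', prepend. Next row=LF[1]=15
  step 8: row=15, L[15]='q', prepend. Next row=LF[15]=12
  step 9: row=12, L[12]='q', prepend. Next row=LF[12]=10
  step 10: row=10, L[10]='p', prepend. Next row=LF[10]=4
  step 11: row=4, L[4]='p', prepend. Next row=LF[4]=2
  step 12: row=2, L[2]='q', prepend. Next row=LF[2]=7
  step 13: row=7, L[7]='q', prepend. Next row=LF[7]=8
  step 14: row=8, L[8]='q', prepend. Next row=LF[8]=9
  step 15: row=9, L[9]='r', prepend. Next row=LF[9]=16
  step 16: row=16, L[16]='r', prepend. Next row=LF[16]=17
  step 17: row=17, L[17]='r', prepend. Next row=LF[17]=18
  step 18: row=18, L[18]='q', prepend. Next row=LF[18]=13
  step 19: row=13, L[13]='p', prepend. Next row=LF[13]=6
Reversed output: pqrrrqqqppqqrpppqr$

Answer: pqrrrqqqppqqrpppqr$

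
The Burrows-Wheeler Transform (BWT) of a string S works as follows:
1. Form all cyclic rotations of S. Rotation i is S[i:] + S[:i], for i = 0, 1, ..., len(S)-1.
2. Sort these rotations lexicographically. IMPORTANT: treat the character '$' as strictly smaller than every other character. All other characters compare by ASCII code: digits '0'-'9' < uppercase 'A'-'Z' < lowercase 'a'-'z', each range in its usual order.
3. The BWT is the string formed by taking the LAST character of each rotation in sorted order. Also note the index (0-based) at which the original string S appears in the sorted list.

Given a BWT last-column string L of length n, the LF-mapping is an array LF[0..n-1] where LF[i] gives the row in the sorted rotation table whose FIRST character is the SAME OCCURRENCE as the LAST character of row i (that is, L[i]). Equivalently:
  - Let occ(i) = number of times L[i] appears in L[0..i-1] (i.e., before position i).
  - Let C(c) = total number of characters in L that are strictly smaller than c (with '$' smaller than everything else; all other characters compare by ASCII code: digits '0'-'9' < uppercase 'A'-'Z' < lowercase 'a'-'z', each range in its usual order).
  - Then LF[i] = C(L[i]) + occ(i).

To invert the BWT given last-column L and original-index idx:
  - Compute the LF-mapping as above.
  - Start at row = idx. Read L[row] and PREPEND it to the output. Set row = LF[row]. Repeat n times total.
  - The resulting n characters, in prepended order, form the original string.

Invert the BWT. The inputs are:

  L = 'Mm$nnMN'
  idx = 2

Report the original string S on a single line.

LF mapping: 1 4 0 5 6 2 3
Walk LF starting at row 2, prepending L[row]:
  step 1: row=2, L[2]='$', prepend. Next row=LF[2]=0
  step 2: row=0, L[0]='M', prepend. Next row=LF[0]=1
  step 3: row=1, L[1]='m', prepend. Next row=LF[1]=4
  step 4: row=4, L[4]='n', prepend. Next row=LF[4]=6
  step 5: row=6, L[6]='N', prepend. Next row=LF[6]=3
  step 6: row=3, L[3]='n', prepend. Next row=LF[3]=5
  step 7: row=5, L[5]='M', prepend. Next row=LF[5]=2
Reversed output: MnNnmM$

Answer: MnNnmM$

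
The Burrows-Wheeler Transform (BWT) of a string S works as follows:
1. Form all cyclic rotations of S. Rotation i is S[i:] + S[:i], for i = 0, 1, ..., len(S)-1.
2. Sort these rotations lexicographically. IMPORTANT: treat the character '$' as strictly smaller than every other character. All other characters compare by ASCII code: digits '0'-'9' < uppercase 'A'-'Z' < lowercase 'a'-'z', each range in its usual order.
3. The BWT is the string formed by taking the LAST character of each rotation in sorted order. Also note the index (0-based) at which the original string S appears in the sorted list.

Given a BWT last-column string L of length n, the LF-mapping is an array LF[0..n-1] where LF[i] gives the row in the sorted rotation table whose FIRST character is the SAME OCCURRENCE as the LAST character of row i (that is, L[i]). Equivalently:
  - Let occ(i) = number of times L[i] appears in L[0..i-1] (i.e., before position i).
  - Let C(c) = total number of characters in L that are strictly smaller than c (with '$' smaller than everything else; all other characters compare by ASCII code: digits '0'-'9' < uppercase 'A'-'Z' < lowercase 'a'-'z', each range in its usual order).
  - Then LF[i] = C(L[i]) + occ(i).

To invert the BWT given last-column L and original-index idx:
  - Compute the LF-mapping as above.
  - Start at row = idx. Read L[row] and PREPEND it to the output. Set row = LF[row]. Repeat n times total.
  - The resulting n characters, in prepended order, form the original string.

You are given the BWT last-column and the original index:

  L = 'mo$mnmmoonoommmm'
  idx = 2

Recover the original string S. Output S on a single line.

Answer: mmmomonnmmomoom$

Derivation:
LF mapping: 1 11 0 2 9 3 4 12 13 10 14 15 5 6 7 8
Walk LF starting at row 2, prepending L[row]:
  step 1: row=2, L[2]='$', prepend. Next row=LF[2]=0
  step 2: row=0, L[0]='m', prepend. Next row=LF[0]=1
  step 3: row=1, L[1]='o', prepend. Next row=LF[1]=11
  step 4: row=11, L[11]='o', prepend. Next row=LF[11]=15
  step 5: row=15, L[15]='m', prepend. Next row=LF[15]=8
  step 6: row=8, L[8]='o', prepend. Next row=LF[8]=13
  step 7: row=13, L[13]='m', prepend. Next row=LF[13]=6
  step 8: row=6, L[6]='m', prepend. Next row=LF[6]=4
  step 9: row=4, L[4]='n', prepend. Next row=LF[4]=9
  step 10: row=9, L[9]='n', prepend. Next row=LF[9]=10
  step 11: row=10, L[10]='o', prepend. Next row=LF[10]=14
  step 12: row=14, L[14]='m', prepend. Next row=LF[14]=7
  step 13: row=7, L[7]='o', prepend. Next row=LF[7]=12
  step 14: row=12, L[12]='m', prepend. Next row=LF[12]=5
  step 15: row=5, L[5]='m', prepend. Next row=LF[5]=3
  step 16: row=3, L[3]='m', prepend. Next row=LF[3]=2
Reversed output: mmmomonnmmomoom$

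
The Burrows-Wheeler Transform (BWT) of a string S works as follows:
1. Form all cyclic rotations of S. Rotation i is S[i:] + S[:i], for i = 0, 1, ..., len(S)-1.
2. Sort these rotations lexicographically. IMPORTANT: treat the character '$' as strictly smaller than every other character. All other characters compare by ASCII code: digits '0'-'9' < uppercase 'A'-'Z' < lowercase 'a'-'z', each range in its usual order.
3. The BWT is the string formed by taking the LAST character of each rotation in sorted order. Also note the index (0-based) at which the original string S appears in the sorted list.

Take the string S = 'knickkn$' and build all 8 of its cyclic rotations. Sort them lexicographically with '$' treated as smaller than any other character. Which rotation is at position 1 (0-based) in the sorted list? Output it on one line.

All 8 rotations (rotation i = S[i:]+S[:i]):
  rot[0] = knickkn$
  rot[1] = nickkn$k
  rot[2] = ickkn$kn
  rot[3] = ckkn$kni
  rot[4] = kkn$knic
  rot[5] = kn$knick
  rot[6] = n$knickk
  rot[7] = $knickkn
Sorted (with $ < everything):
  sorted[0] = $knickkn
  sorted[1] = ckkn$kni
  sorted[2] = ickkn$kn
  sorted[3] = kkn$knic
  sorted[4] = kn$knick
  sorted[5] = knickkn$
  sorted[6] = n$knickk
  sorted[7] = nickkn$k
sorted[1] = ckkn$kni

Answer: ckkn$kni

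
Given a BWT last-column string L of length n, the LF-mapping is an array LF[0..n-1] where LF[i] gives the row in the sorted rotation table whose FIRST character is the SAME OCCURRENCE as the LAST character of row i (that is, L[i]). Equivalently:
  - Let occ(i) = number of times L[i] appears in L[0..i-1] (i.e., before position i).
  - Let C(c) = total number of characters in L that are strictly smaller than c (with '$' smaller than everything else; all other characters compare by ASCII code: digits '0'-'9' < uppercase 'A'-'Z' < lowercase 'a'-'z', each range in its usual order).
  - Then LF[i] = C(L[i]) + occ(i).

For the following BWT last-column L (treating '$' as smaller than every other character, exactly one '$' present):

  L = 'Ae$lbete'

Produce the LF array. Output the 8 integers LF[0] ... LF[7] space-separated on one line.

Char counts: '$':1, 'A':1, 'b':1, 'e':3, 'l':1, 't':1
C (first-col start): C('$')=0, C('A')=1, C('b')=2, C('e')=3, C('l')=6, C('t')=7
L[0]='A': occ=0, LF[0]=C('A')+0=1+0=1
L[1]='e': occ=0, LF[1]=C('e')+0=3+0=3
L[2]='$': occ=0, LF[2]=C('$')+0=0+0=0
L[3]='l': occ=0, LF[3]=C('l')+0=6+0=6
L[4]='b': occ=0, LF[4]=C('b')+0=2+0=2
L[5]='e': occ=1, LF[5]=C('e')+1=3+1=4
L[6]='t': occ=0, LF[6]=C('t')+0=7+0=7
L[7]='e': occ=2, LF[7]=C('e')+2=3+2=5

Answer: 1 3 0 6 2 4 7 5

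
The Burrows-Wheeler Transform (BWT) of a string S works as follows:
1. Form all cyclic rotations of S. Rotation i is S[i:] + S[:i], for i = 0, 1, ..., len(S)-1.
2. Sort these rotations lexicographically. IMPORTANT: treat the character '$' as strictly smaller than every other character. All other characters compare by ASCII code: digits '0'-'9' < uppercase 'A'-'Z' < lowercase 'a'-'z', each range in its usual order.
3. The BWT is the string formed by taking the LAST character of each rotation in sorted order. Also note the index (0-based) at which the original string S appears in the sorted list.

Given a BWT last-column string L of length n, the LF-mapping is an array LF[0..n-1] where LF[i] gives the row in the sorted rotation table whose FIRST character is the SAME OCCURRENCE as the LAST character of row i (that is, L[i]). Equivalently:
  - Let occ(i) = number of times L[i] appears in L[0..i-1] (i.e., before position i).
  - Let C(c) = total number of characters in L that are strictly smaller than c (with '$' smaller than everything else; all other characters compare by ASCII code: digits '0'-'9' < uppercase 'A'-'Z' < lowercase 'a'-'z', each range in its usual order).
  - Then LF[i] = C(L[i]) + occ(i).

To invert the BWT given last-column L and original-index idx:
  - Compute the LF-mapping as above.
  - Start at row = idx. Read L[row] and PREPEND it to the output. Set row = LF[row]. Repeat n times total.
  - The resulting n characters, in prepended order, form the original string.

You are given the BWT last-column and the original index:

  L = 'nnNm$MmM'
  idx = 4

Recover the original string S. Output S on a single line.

LF mapping: 6 7 3 4 0 1 5 2
Walk LF starting at row 4, prepending L[row]:
  step 1: row=4, L[4]='$', prepend. Next row=LF[4]=0
  step 2: row=0, L[0]='n', prepend. Next row=LF[0]=6
  step 3: row=6, L[6]='m', prepend. Next row=LF[6]=5
  step 4: row=5, L[5]='M', prepend. Next row=LF[5]=1
  step 5: row=1, L[1]='n', prepend. Next row=LF[1]=7
  step 6: row=7, L[7]='M', prepend. Next row=LF[7]=2
  step 7: row=2, L[2]='N', prepend. Next row=LF[2]=3
  step 8: row=3, L[3]='m', prepend. Next row=LF[3]=4
Reversed output: mNMnMmn$

Answer: mNMnMmn$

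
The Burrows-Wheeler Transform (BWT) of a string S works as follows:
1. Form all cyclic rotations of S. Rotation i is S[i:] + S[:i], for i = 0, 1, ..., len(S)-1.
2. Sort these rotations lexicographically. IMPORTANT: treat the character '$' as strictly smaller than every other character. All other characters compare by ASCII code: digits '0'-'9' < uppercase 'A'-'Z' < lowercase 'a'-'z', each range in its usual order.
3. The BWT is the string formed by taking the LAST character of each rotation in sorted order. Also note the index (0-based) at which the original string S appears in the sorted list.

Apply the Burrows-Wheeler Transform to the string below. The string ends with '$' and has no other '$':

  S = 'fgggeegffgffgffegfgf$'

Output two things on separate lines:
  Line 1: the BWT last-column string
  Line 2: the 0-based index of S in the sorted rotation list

All 21 rotations (rotation i = S[i:]+S[:i]):
  rot[0] = fgggeegffgffgffegfgf$
  rot[1] = gggeegffgffgffegfgf$f
  rot[2] = ggeegffgffgffegfgf$fg
  rot[3] = geegffgffgffegfgf$fgg
  rot[4] = eegffgffgffegfgf$fggg
  rot[5] = egffgffgffegfgf$fggge
  rot[6] = gffgffgffegfgf$fgggee
  rot[7] = ffgffgffegfgf$fgggeeg
  rot[8] = fgffgffegfgf$fgggeegf
  rot[9] = gffgffegfgf$fgggeegff
  rot[10] = ffgffegfgf$fgggeegffg
  rot[11] = fgffegfgf$fgggeegffgf
  rot[12] = gffegfgf$fgggeegffgff
  rot[13] = ffegfgf$fgggeegffgffg
  rot[14] = fegfgf$fgggeegffgffgf
  rot[15] = egfgf$fgggeegffgffgff
  rot[16] = gfgf$fgggeegffgffgffe
  rot[17] = fgf$fgggeegffgffgffeg
  rot[18] = gf$fgggeegffgffgffegf
  rot[19] = f$fgggeegffgffgffegfg
  rot[20] = $fgggeegffgffgffegfgf
Sorted (with $ < everything):
  sorted[0] = $fgggeegffgffgffegfgf  (last char: 'f')
  sorted[1] = eegffgffgffegfgf$fggg  (last char: 'g')
  sorted[2] = egffgffgffegfgf$fggge  (last char: 'e')
  sorted[3] = egfgf$fgggeegffgffgff  (last char: 'f')
  sorted[4] = f$fgggeegffgffgffegfg  (last char: 'g')
  sorted[5] = fegfgf$fgggeegffgffgf  (last char: 'f')
  sorted[6] = ffegfgf$fgggeegffgffg  (last char: 'g')
  sorted[7] = ffgffegfgf$fgggeegffg  (last char: 'g')
  sorted[8] = ffgffgffegfgf$fgggeeg  (last char: 'g')
  sorted[9] = fgf$fgggeegffgffgffeg  (last char: 'g')
  sorted[10] = fgffegfgf$fgggeegffgf  (last char: 'f')
  sorted[11] = fgffgffegfgf$fgggeegf  (last char: 'f')
  sorted[12] = fgggeegffgffgffegfgf$  (last char: '$')
  sorted[13] = geegffgffgffegfgf$fgg  (last char: 'g')
  sorted[14] = gf$fgggeegffgffgffegf  (last char: 'f')
  sorted[15] = gffegfgf$fgggeegffgff  (last char: 'f')
  sorted[16] = gffgffegfgf$fgggeegff  (last char: 'f')
  sorted[17] = gffgffgffegfgf$fgggee  (last char: 'e')
  sorted[18] = gfgf$fgggeegffgffgffe  (last char: 'e')
  sorted[19] = ggeegffgffgffegfgf$fg  (last char: 'g')
  sorted[20] = gggeegffgffgffegfgf$f  (last char: 'f')
Last column: fgefgfggggff$gfffeegf
Original string S is at sorted index 12

Answer: fgefgfggggff$gfffeegf
12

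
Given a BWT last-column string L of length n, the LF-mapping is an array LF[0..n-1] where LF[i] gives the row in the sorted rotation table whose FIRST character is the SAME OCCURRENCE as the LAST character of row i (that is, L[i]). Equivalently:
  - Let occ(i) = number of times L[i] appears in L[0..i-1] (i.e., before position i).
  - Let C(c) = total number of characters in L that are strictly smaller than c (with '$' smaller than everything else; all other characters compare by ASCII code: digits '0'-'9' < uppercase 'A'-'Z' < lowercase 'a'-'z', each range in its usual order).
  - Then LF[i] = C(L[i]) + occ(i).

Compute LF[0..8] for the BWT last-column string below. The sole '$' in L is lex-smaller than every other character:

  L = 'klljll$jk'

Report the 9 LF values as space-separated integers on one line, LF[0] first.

Answer: 3 5 6 1 7 8 0 2 4

Derivation:
Char counts: '$':1, 'j':2, 'k':2, 'l':4
C (first-col start): C('$')=0, C('j')=1, C('k')=3, C('l')=5
L[0]='k': occ=0, LF[0]=C('k')+0=3+0=3
L[1]='l': occ=0, LF[1]=C('l')+0=5+0=5
L[2]='l': occ=1, LF[2]=C('l')+1=5+1=6
L[3]='j': occ=0, LF[3]=C('j')+0=1+0=1
L[4]='l': occ=2, LF[4]=C('l')+2=5+2=7
L[5]='l': occ=3, LF[5]=C('l')+3=5+3=8
L[6]='$': occ=0, LF[6]=C('$')+0=0+0=0
L[7]='j': occ=1, LF[7]=C('j')+1=1+1=2
L[8]='k': occ=1, LF[8]=C('k')+1=3+1=4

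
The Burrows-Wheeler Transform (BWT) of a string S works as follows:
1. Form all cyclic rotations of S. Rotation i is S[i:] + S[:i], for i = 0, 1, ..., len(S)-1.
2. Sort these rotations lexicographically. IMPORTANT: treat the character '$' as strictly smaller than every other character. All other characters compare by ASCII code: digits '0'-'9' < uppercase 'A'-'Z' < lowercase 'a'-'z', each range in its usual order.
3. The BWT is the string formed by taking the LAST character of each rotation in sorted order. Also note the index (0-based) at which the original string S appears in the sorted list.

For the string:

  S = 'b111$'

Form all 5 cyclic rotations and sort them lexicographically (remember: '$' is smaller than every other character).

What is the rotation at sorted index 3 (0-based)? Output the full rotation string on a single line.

Answer: 111$b

Derivation:
All 5 rotations (rotation i = S[i:]+S[:i]):
  rot[0] = b111$
  rot[1] = 111$b
  rot[2] = 11$b1
  rot[3] = 1$b11
  rot[4] = $b111
Sorted (with $ < everything):
  sorted[0] = $b111
  sorted[1] = 1$b11
  sorted[2] = 11$b1
  sorted[3] = 111$b
  sorted[4] = b111$
sorted[3] = 111$b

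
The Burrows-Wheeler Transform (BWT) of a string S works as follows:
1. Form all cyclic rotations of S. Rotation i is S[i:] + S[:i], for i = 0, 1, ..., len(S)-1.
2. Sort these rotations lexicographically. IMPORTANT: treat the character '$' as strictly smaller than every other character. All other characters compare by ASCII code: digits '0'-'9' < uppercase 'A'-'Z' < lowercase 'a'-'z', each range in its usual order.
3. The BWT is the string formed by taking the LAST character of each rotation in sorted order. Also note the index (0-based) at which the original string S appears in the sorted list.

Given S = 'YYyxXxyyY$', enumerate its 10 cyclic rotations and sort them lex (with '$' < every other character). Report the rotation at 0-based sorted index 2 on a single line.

All 10 rotations (rotation i = S[i:]+S[:i]):
  rot[0] = YYyxXxyyY$
  rot[1] = YyxXxyyY$Y
  rot[2] = yxXxyyY$YY
  rot[3] = xXxyyY$YYy
  rot[4] = XxyyY$YYyx
  rot[5] = xyyY$YYyxX
  rot[6] = yyY$YYyxXx
  rot[7] = yY$YYyxXxy
  rot[8] = Y$YYyxXxyy
  rot[9] = $YYyxXxyyY
Sorted (with $ < everything):
  sorted[0] = $YYyxXxyyY
  sorted[1] = XxyyY$YYyx
  sorted[2] = Y$YYyxXxyy
  sorted[3] = YYyxXxyyY$
  sorted[4] = YyxXxyyY$Y
  sorted[5] = xXxyyY$YYy
  sorted[6] = xyyY$YYyxX
  sorted[7] = yY$YYyxXxy
  sorted[8] = yxXxyyY$YY
  sorted[9] = yyY$YYyxXx
sorted[2] = Y$YYyxXxyy

Answer: Y$YYyxXxyy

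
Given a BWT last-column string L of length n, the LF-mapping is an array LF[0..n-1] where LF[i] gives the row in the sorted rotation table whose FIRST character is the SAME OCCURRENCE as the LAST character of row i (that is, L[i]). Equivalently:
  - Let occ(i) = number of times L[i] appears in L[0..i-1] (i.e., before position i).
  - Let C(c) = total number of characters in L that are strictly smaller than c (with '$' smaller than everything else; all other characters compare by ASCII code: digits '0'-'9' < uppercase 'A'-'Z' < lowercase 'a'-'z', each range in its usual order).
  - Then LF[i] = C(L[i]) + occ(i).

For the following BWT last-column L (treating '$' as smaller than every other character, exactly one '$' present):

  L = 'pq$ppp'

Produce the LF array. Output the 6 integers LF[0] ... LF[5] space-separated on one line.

Answer: 1 5 0 2 3 4

Derivation:
Char counts: '$':1, 'p':4, 'q':1
C (first-col start): C('$')=0, C('p')=1, C('q')=5
L[0]='p': occ=0, LF[0]=C('p')+0=1+0=1
L[1]='q': occ=0, LF[1]=C('q')+0=5+0=5
L[2]='$': occ=0, LF[2]=C('$')+0=0+0=0
L[3]='p': occ=1, LF[3]=C('p')+1=1+1=2
L[4]='p': occ=2, LF[4]=C('p')+2=1+2=3
L[5]='p': occ=3, LF[5]=C('p')+3=1+3=4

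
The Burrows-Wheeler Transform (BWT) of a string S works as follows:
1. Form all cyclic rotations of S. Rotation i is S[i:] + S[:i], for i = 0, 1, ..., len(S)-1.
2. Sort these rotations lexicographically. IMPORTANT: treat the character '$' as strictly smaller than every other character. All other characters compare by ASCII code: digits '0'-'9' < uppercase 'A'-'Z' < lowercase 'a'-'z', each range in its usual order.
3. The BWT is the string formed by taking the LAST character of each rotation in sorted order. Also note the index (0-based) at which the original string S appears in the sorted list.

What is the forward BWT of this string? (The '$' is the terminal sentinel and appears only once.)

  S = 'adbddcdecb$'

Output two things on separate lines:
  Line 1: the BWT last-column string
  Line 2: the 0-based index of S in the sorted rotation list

All 11 rotations (rotation i = S[i:]+S[:i]):
  rot[0] = adbddcdecb$
  rot[1] = dbddcdecb$a
  rot[2] = bddcdecb$ad
  rot[3] = ddcdecb$adb
  rot[4] = dcdecb$adbd
  rot[5] = cdecb$adbdd
  rot[6] = decb$adbddc
  rot[7] = ecb$adbddcd
  rot[8] = cb$adbddcde
  rot[9] = b$adbddcdec
  rot[10] = $adbddcdecb
Sorted (with $ < everything):
  sorted[0] = $adbddcdecb  (last char: 'b')
  sorted[1] = adbddcdecb$  (last char: '$')
  sorted[2] = b$adbddcdec  (last char: 'c')
  sorted[3] = bddcdecb$ad  (last char: 'd')
  sorted[4] = cb$adbddcde  (last char: 'e')
  sorted[5] = cdecb$adbdd  (last char: 'd')
  sorted[6] = dbddcdecb$a  (last char: 'a')
  sorted[7] = dcdecb$adbd  (last char: 'd')
  sorted[8] = ddcdecb$adb  (last char: 'b')
  sorted[9] = decb$adbddc  (last char: 'c')
  sorted[10] = ecb$adbddcd  (last char: 'd')
Last column: b$cdedadbcd
Original string S is at sorted index 1

Answer: b$cdedadbcd
1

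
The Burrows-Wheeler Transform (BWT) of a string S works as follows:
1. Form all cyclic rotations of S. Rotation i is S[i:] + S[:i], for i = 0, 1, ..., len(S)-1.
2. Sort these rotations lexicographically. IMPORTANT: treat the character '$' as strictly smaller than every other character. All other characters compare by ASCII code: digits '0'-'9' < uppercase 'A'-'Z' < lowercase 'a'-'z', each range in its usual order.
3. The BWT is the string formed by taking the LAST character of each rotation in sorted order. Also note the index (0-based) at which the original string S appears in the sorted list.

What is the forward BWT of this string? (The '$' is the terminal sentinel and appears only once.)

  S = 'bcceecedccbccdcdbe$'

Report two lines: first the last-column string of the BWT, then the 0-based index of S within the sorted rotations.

Answer: ec$dcdbbdceccecbecc
2

Derivation:
All 19 rotations (rotation i = S[i:]+S[:i]):
  rot[0] = bcceecedccbccdcdbe$
  rot[1] = cceecedccbccdcdbe$b
  rot[2] = ceecedccbccdcdbe$bc
  rot[3] = eecedccbccdcdbe$bcc
  rot[4] = ecedccbccdcdbe$bcce
  rot[5] = cedccbccdcdbe$bccee
  rot[6] = edccbccdcdbe$bcceec
  rot[7] = dccbccdcdbe$bcceece
  rot[8] = ccbccdcdbe$bcceeced
  rot[9] = cbccdcdbe$bcceecedc
  rot[10] = bccdcdbe$bcceecedcc
  rot[11] = ccdcdbe$bcceecedccb
  rot[12] = cdcdbe$bcceecedccbc
  rot[13] = dcdbe$bcceecedccbcc
  rot[14] = cdbe$bcceecedccbccd
  rot[15] = dbe$bcceecedccbccdc
  rot[16] = be$bcceecedccbccdcd
  rot[17] = e$bcceecedccbccdcdb
  rot[18] = $bcceecedccbccdcdbe
Sorted (with $ < everything):
  sorted[0] = $bcceecedccbccdcdbe  (last char: 'e')
  sorted[1] = bccdcdbe$bcceecedcc  (last char: 'c')
  sorted[2] = bcceecedccbccdcdbe$  (last char: '$')
  sorted[3] = be$bcceecedccbccdcd  (last char: 'd')
  sorted[4] = cbccdcdbe$bcceecedc  (last char: 'c')
  sorted[5] = ccbccdcdbe$bcceeced  (last char: 'd')
  sorted[6] = ccdcdbe$bcceecedccb  (last char: 'b')
  sorted[7] = cceecedccbccdcdbe$b  (last char: 'b')
  sorted[8] = cdbe$bcceecedccbccd  (last char: 'd')
  sorted[9] = cdcdbe$bcceecedccbc  (last char: 'c')
  sorted[10] = cedccbccdcdbe$bccee  (last char: 'e')
  sorted[11] = ceecedccbccdcdbe$bc  (last char: 'c')
  sorted[12] = dbe$bcceecedccbccdc  (last char: 'c')
  sorted[13] = dccbccdcdbe$bcceece  (last char: 'e')
  sorted[14] = dcdbe$bcceecedccbcc  (last char: 'c')
  sorted[15] = e$bcceecedccbccdcdb  (last char: 'b')
  sorted[16] = ecedccbccdcdbe$bcce  (last char: 'e')
  sorted[17] = edccbccdcdbe$bcceec  (last char: 'c')
  sorted[18] = eecedccbccdcdbe$bcc  (last char: 'c')
Last column: ec$dcdbbdceccecbecc
Original string S is at sorted index 2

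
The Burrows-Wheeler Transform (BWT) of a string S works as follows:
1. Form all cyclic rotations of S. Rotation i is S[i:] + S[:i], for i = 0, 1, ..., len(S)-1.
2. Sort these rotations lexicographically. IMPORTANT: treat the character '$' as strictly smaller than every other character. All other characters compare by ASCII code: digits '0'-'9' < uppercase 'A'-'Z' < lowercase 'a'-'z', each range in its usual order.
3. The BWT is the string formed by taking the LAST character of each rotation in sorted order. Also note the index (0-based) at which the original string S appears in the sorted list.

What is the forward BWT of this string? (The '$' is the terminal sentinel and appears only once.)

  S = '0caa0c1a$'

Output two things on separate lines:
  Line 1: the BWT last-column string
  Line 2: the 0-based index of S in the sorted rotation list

Answer: aa$c1ac00
2

Derivation:
All 9 rotations (rotation i = S[i:]+S[:i]):
  rot[0] = 0caa0c1a$
  rot[1] = caa0c1a$0
  rot[2] = aa0c1a$0c
  rot[3] = a0c1a$0ca
  rot[4] = 0c1a$0caa
  rot[5] = c1a$0caa0
  rot[6] = 1a$0caa0c
  rot[7] = a$0caa0c1
  rot[8] = $0caa0c1a
Sorted (with $ < everything):
  sorted[0] = $0caa0c1a  (last char: 'a')
  sorted[1] = 0c1a$0caa  (last char: 'a')
  sorted[2] = 0caa0c1a$  (last char: '$')
  sorted[3] = 1a$0caa0c  (last char: 'c')
  sorted[4] = a$0caa0c1  (last char: '1')
  sorted[5] = a0c1a$0ca  (last char: 'a')
  sorted[6] = aa0c1a$0c  (last char: 'c')
  sorted[7] = c1a$0caa0  (last char: '0')
  sorted[8] = caa0c1a$0  (last char: '0')
Last column: aa$c1ac00
Original string S is at sorted index 2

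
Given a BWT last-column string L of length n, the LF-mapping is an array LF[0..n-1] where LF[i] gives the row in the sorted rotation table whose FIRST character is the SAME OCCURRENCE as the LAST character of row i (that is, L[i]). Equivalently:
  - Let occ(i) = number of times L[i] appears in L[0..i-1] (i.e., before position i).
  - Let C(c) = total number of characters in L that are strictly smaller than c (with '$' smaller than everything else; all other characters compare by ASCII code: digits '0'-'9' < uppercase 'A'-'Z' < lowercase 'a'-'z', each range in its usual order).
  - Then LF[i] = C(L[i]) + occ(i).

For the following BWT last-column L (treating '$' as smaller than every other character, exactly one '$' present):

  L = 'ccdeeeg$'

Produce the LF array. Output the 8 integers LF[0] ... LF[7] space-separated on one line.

Answer: 1 2 3 4 5 6 7 0

Derivation:
Char counts: '$':1, 'c':2, 'd':1, 'e':3, 'g':1
C (first-col start): C('$')=0, C('c')=1, C('d')=3, C('e')=4, C('g')=7
L[0]='c': occ=0, LF[0]=C('c')+0=1+0=1
L[1]='c': occ=1, LF[1]=C('c')+1=1+1=2
L[2]='d': occ=0, LF[2]=C('d')+0=3+0=3
L[3]='e': occ=0, LF[3]=C('e')+0=4+0=4
L[4]='e': occ=1, LF[4]=C('e')+1=4+1=5
L[5]='e': occ=2, LF[5]=C('e')+2=4+2=6
L[6]='g': occ=0, LF[6]=C('g')+0=7+0=7
L[7]='$': occ=0, LF[7]=C('$')+0=0+0=0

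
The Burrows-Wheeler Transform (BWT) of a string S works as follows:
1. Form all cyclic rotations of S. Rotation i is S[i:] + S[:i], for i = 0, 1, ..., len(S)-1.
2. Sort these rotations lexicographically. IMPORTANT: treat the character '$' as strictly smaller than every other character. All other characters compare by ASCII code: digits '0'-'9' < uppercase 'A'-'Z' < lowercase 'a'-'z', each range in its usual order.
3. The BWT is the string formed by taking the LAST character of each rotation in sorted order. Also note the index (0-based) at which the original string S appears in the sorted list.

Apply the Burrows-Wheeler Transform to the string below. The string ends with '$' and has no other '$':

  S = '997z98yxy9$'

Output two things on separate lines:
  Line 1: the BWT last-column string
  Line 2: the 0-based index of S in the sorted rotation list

All 11 rotations (rotation i = S[i:]+S[:i]):
  rot[0] = 997z98yxy9$
  rot[1] = 97z98yxy9$9
  rot[2] = 7z98yxy9$99
  rot[3] = z98yxy9$997
  rot[4] = 98yxy9$997z
  rot[5] = 8yxy9$997z9
  rot[6] = yxy9$997z98
  rot[7] = xy9$997z98y
  rot[8] = y9$997z98yx
  rot[9] = 9$997z98yxy
  rot[10] = $997z98yxy9
Sorted (with $ < everything):
  sorted[0] = $997z98yxy9  (last char: '9')
  sorted[1] = 7z98yxy9$99  (last char: '9')
  sorted[2] = 8yxy9$997z9  (last char: '9')
  sorted[3] = 9$997z98yxy  (last char: 'y')
  sorted[4] = 97z98yxy9$9  (last char: '9')
  sorted[5] = 98yxy9$997z  (last char: 'z')
  sorted[6] = 997z98yxy9$  (last char: '$')
  sorted[7] = xy9$997z98y  (last char: 'y')
  sorted[8] = y9$997z98yx  (last char: 'x')
  sorted[9] = yxy9$997z98  (last char: '8')
  sorted[10] = z98yxy9$997  (last char: '7')
Last column: 999y9z$yx87
Original string S is at sorted index 6

Answer: 999y9z$yx87
6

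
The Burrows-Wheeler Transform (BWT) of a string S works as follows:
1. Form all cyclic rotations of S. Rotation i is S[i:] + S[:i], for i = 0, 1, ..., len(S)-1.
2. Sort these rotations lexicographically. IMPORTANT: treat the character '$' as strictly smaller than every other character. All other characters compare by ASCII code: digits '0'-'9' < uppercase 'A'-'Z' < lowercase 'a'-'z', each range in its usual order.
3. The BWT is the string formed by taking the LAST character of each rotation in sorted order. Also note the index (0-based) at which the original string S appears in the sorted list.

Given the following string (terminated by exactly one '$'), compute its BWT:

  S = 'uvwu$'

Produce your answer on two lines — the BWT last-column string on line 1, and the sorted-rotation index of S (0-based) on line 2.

Answer: uw$uv
2

Derivation:
All 5 rotations (rotation i = S[i:]+S[:i]):
  rot[0] = uvwu$
  rot[1] = vwu$u
  rot[2] = wu$uv
  rot[3] = u$uvw
  rot[4] = $uvwu
Sorted (with $ < everything):
  sorted[0] = $uvwu  (last char: 'u')
  sorted[1] = u$uvw  (last char: 'w')
  sorted[2] = uvwu$  (last char: '$')
  sorted[3] = vwu$u  (last char: 'u')
  sorted[4] = wu$uv  (last char: 'v')
Last column: uw$uv
Original string S is at sorted index 2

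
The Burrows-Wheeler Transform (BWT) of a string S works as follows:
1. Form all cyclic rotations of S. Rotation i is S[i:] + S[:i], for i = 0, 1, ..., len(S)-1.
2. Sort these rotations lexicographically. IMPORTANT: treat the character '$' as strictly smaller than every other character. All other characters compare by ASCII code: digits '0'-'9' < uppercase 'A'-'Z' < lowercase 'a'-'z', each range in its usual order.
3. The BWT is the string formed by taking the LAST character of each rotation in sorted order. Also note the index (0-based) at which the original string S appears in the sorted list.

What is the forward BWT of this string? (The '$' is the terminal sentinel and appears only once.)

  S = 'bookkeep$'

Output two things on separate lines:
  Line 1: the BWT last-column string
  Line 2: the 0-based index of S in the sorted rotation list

Answer: p$kekoobe
1

Derivation:
All 9 rotations (rotation i = S[i:]+S[:i]):
  rot[0] = bookkeep$
  rot[1] = ookkeep$b
  rot[2] = okkeep$bo
  rot[3] = kkeep$boo
  rot[4] = keep$book
  rot[5] = eep$bookk
  rot[6] = ep$bookke
  rot[7] = p$bookkee
  rot[8] = $bookkeep
Sorted (with $ < everything):
  sorted[0] = $bookkeep  (last char: 'p')
  sorted[1] = bookkeep$  (last char: '$')
  sorted[2] = eep$bookk  (last char: 'k')
  sorted[3] = ep$bookke  (last char: 'e')
  sorted[4] = keep$book  (last char: 'k')
  sorted[5] = kkeep$boo  (last char: 'o')
  sorted[6] = okkeep$bo  (last char: 'o')
  sorted[7] = ookkeep$b  (last char: 'b')
  sorted[8] = p$bookkee  (last char: 'e')
Last column: p$kekoobe
Original string S is at sorted index 1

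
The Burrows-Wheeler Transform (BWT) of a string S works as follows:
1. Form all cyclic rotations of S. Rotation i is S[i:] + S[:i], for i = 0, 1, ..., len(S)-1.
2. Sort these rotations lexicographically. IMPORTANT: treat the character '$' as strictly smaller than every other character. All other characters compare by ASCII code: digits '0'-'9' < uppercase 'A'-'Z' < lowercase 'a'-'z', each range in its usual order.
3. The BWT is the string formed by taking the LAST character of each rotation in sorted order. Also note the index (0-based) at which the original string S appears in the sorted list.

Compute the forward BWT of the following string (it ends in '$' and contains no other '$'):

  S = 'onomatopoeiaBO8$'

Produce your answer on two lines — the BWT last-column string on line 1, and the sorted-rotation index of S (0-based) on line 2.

Answer: 8OaBimoeoopn$toa
12

Derivation:
All 16 rotations (rotation i = S[i:]+S[:i]):
  rot[0] = onomatopoeiaBO8$
  rot[1] = nomatopoeiaBO8$o
  rot[2] = omatopoeiaBO8$on
  rot[3] = matopoeiaBO8$ono
  rot[4] = atopoeiaBO8$onom
  rot[5] = topoeiaBO8$onoma
  rot[6] = opoeiaBO8$onomat
  rot[7] = poeiaBO8$onomato
  rot[8] = oeiaBO8$onomatop
  rot[9] = eiaBO8$onomatopo
  rot[10] = iaBO8$onomatopoe
  rot[11] = aBO8$onomatopoei
  rot[12] = BO8$onomatopoeia
  rot[13] = O8$onomatopoeiaB
  rot[14] = 8$onomatopoeiaBO
  rot[15] = $onomatopoeiaBO8
Sorted (with $ < everything):
  sorted[0] = $onomatopoeiaBO8  (last char: '8')
  sorted[1] = 8$onomatopoeiaBO  (last char: 'O')
  sorted[2] = BO8$onomatopoeia  (last char: 'a')
  sorted[3] = O8$onomatopoeiaB  (last char: 'B')
  sorted[4] = aBO8$onomatopoei  (last char: 'i')
  sorted[5] = atopoeiaBO8$onom  (last char: 'm')
  sorted[6] = eiaBO8$onomatopo  (last char: 'o')
  sorted[7] = iaBO8$onomatopoe  (last char: 'e')
  sorted[8] = matopoeiaBO8$ono  (last char: 'o')
  sorted[9] = nomatopoeiaBO8$o  (last char: 'o')
  sorted[10] = oeiaBO8$onomatop  (last char: 'p')
  sorted[11] = omatopoeiaBO8$on  (last char: 'n')
  sorted[12] = onomatopoeiaBO8$  (last char: '$')
  sorted[13] = opoeiaBO8$onomat  (last char: 't')
  sorted[14] = poeiaBO8$onomato  (last char: 'o')
  sorted[15] = topoeiaBO8$onoma  (last char: 'a')
Last column: 8OaBimoeoopn$toa
Original string S is at sorted index 12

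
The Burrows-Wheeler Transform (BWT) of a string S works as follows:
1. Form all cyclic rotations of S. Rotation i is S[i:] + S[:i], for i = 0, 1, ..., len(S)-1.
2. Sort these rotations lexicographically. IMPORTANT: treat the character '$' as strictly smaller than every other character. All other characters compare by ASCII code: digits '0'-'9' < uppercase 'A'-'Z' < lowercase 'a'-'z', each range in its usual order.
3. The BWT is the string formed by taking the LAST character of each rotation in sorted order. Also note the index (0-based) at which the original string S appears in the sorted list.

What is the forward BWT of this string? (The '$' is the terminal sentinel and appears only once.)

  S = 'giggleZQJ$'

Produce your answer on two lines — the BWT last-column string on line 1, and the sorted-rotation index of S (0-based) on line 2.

All 10 rotations (rotation i = S[i:]+S[:i]):
  rot[0] = giggleZQJ$
  rot[1] = iggleZQJ$g
  rot[2] = ggleZQJ$gi
  rot[3] = gleZQJ$gig
  rot[4] = leZQJ$gigg
  rot[5] = eZQJ$giggl
  rot[6] = ZQJ$giggle
  rot[7] = QJ$giggleZ
  rot[8] = J$giggleZQ
  rot[9] = $giggleZQJ
Sorted (with $ < everything):
  sorted[0] = $giggleZQJ  (last char: 'J')
  sorted[1] = J$giggleZQ  (last char: 'Q')
  sorted[2] = QJ$giggleZ  (last char: 'Z')
  sorted[3] = ZQJ$giggle  (last char: 'e')
  sorted[4] = eZQJ$giggl  (last char: 'l')
  sorted[5] = ggleZQJ$gi  (last char: 'i')
  sorted[6] = giggleZQJ$  (last char: '$')
  sorted[7] = gleZQJ$gig  (last char: 'g')
  sorted[8] = iggleZQJ$g  (last char: 'g')
  sorted[9] = leZQJ$gigg  (last char: 'g')
Last column: JQZeli$ggg
Original string S is at sorted index 6

Answer: JQZeli$ggg
6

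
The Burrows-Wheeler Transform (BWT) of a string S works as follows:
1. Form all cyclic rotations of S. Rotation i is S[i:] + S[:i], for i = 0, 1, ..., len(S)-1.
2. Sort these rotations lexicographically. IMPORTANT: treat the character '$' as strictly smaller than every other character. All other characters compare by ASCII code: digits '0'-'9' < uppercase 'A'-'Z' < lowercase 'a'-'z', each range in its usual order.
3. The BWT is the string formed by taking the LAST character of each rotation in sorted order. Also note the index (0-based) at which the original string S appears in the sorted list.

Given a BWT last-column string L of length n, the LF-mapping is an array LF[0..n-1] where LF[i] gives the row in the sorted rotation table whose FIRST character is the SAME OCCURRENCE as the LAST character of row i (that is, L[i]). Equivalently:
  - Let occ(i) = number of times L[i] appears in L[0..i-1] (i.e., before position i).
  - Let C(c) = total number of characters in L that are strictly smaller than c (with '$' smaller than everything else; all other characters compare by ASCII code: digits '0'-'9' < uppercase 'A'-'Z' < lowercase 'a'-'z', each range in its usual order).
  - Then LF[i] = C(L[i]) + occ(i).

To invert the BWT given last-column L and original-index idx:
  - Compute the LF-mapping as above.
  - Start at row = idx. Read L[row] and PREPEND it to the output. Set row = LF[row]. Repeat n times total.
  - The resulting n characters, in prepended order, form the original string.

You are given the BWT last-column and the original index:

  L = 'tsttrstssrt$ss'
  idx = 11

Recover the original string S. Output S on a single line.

LF mapping: 9 3 10 11 1 4 12 5 6 2 13 0 7 8
Walk LF starting at row 11, prepending L[row]:
  step 1: row=11, L[11]='$', prepend. Next row=LF[11]=0
  step 2: row=0, L[0]='t', prepend. Next row=LF[0]=9
  step 3: row=9, L[9]='r', prepend. Next row=LF[9]=2
  step 4: row=2, L[2]='t', prepend. Next row=LF[2]=10
  step 5: row=10, L[10]='t', prepend. Next row=LF[10]=13
  step 6: row=13, L[13]='s', prepend. Next row=LF[13]=8
  step 7: row=8, L[8]='s', prepend. Next row=LF[8]=6
  step 8: row=6, L[6]='t', prepend. Next row=LF[6]=12
  step 9: row=12, L[12]='s', prepend. Next row=LF[12]=7
  step 10: row=7, L[7]='s', prepend. Next row=LF[7]=5
  step 11: row=5, L[5]='s', prepend. Next row=LF[5]=4
  step 12: row=4, L[4]='r', prepend. Next row=LF[4]=1
  step 13: row=1, L[1]='s', prepend. Next row=LF[1]=3
  step 14: row=3, L[3]='t', prepend. Next row=LF[3]=11
Reversed output: tsrssstssttrt$

Answer: tsrssstssttrt$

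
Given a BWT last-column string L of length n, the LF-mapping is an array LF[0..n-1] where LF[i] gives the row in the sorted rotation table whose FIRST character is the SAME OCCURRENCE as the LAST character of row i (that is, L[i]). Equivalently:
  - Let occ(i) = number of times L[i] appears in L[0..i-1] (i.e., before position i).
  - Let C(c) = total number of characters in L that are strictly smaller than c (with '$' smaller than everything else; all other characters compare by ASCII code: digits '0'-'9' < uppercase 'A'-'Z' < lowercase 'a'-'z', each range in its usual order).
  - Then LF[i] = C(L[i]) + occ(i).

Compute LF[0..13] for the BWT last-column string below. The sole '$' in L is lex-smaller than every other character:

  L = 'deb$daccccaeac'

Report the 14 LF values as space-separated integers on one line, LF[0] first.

Answer: 10 12 4 0 11 1 5 6 7 8 2 13 3 9

Derivation:
Char counts: '$':1, 'a':3, 'b':1, 'c':5, 'd':2, 'e':2
C (first-col start): C('$')=0, C('a')=1, C('b')=4, C('c')=5, C('d')=10, C('e')=12
L[0]='d': occ=0, LF[0]=C('d')+0=10+0=10
L[1]='e': occ=0, LF[1]=C('e')+0=12+0=12
L[2]='b': occ=0, LF[2]=C('b')+0=4+0=4
L[3]='$': occ=0, LF[3]=C('$')+0=0+0=0
L[4]='d': occ=1, LF[4]=C('d')+1=10+1=11
L[5]='a': occ=0, LF[5]=C('a')+0=1+0=1
L[6]='c': occ=0, LF[6]=C('c')+0=5+0=5
L[7]='c': occ=1, LF[7]=C('c')+1=5+1=6
L[8]='c': occ=2, LF[8]=C('c')+2=5+2=7
L[9]='c': occ=3, LF[9]=C('c')+3=5+3=8
L[10]='a': occ=1, LF[10]=C('a')+1=1+1=2
L[11]='e': occ=1, LF[11]=C('e')+1=12+1=13
L[12]='a': occ=2, LF[12]=C('a')+2=1+2=3
L[13]='c': occ=4, LF[13]=C('c')+4=5+4=9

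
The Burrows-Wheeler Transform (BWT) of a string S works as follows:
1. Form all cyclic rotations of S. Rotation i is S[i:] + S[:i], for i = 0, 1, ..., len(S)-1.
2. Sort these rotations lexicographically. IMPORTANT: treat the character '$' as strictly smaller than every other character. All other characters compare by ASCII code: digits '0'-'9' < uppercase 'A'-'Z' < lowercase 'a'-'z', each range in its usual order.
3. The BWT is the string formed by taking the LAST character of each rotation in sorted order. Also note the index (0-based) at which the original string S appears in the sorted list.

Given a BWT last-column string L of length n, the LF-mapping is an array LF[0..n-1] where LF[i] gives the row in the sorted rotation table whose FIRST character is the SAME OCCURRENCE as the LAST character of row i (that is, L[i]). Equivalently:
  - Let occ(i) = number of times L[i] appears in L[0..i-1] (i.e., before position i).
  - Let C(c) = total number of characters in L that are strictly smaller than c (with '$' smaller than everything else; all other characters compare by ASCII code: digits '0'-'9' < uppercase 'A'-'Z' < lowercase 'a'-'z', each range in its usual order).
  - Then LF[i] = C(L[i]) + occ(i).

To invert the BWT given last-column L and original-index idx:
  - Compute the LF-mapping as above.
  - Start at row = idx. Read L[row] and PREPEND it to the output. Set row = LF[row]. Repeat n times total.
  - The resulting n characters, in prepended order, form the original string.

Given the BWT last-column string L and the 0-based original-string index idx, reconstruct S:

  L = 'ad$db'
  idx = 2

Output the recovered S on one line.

Answer: bdda$

Derivation:
LF mapping: 1 3 0 4 2
Walk LF starting at row 2, prepending L[row]:
  step 1: row=2, L[2]='$', prepend. Next row=LF[2]=0
  step 2: row=0, L[0]='a', prepend. Next row=LF[0]=1
  step 3: row=1, L[1]='d', prepend. Next row=LF[1]=3
  step 4: row=3, L[3]='d', prepend. Next row=LF[3]=4
  step 5: row=4, L[4]='b', prepend. Next row=LF[4]=2
Reversed output: bdda$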